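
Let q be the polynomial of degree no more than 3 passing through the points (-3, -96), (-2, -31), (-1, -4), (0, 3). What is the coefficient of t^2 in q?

Write q(t) = at^3 + bt^2 + ct + d. Substituting each data point gives a linear system:
  -27a + 9b - 3c + d = -96
  -8a + 4b - 2c + d = -31
  -a + b - c + d = -4
  d = 3
Solving the system yields a = 3, b = -1, c = 3, d = 3.
So q(t) = 3t³ - t² + 3t + 3.
The coefficient of t^2 is -1.

-1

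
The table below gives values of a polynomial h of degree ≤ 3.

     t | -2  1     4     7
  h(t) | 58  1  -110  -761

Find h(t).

Write h(t) = at^3 + bt^2 + ct + d. Substituting each data point gives a linear system:
  -8a + 4b - 2c + d = 58
  a + b + c + d = 1
  64a + 16b + 4c + d = -110
  343a + 49b + 7c + d = -761
Solving the system yields a = -3, b = 6, c = -4, d = 2.
So h(t) = -3t^3 + 6t^2 - 4t + 2.
Check: h(1) = 1. ✓

h(t) = -3t^3 + 6t^2 - 4t + 2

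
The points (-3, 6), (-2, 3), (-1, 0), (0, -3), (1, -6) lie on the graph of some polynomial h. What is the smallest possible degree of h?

1

Forward differences of the values at u = -3, -2, -1, 0, 1:
  h  : 6  3  0  -3  -6
  Δ  : -3  -3  -3  -3
  Δ^2: 0  0  0
  Δ^3: 0  0
  Δ^4: 0
The first differences are constant (-3) and nonzero, while all higher differences vanish, so the minimal degree is 1.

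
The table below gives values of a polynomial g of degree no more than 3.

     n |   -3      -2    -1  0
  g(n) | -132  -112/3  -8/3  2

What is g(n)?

Write g(n) = an^3 + bn^2 + cn + d. Substituting each data point gives a linear system:
  -27a + 9b - 3c + d = -132
  -8a + 4b - 2c + d = -112/3
  -a + b - c + d = -8/3
  d = 2
Solving the system yields a = 5, b = 0, c = -1/3, d = 2.
So g(n) = 5n^3 - (1/3)n + 2.
Check: g(0) = 2. ✓

g(n) = 5n^3 - (1/3)n + 2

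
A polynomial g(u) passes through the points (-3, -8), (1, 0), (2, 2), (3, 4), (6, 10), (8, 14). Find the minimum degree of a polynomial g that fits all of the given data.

Divided differences on the nodes -3, 1, 2, 3, 6, 8:
  order 0: -8  0  2  4  10  14
  order 1: 2  2  2  2  2
  order 2: 0  0  0  0
  order 3: 0  0  0
  order 4: 0  0
  order 5: 0
The order-1 divided differences are all 2 (nonzero) and every higher order vanishes, so the data lies on a polynomial of degree exactly 1.

1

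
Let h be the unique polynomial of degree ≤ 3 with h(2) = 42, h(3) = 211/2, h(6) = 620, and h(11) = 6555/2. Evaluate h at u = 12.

4187

Write h(u) = au^3 + bu^2 + cu + d. Substituting each data point gives a linear system:
  8a + 4b + 2c + d = 42
  27a + 9b + 3c + d = 211/2
  216a + 36b + 6c + d = 620
  1331a + 121b + 11c + d = 6555/2
Solving the system yields a = 2, b = 5, c = 1/2, d = 5.
So h(u) = 2u^3 + 5u^2 + (1/2)u + 5.
Then h(12) = 4187.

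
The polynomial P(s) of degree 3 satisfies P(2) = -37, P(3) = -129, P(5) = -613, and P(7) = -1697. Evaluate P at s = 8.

-2539

Using the Lagrange interpolation formula with nodes 2, 3, 5, 7:
  L_0(s) = (s - 3)(s - 5)(s - 7) / -15
  L_1(s) = (s - 2)(s - 5)(s - 7) / 8
  L_2(s) = (s - 2)(s - 3)(s - 7) / -12
  L_3(s) = (s - 2)(s - 3)(s - 5) / 40
Then P(s) = -37·L_0(s) - 129·L_1(s) - 613·L_2(s) - 1697·L_3(s).
Expanding and collecting terms gives P(s) = -5s^3 + 3s - 3.
Evaluating at s = 8: P(8) = -2539.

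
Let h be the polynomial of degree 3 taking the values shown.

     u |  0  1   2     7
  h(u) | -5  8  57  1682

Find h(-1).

-6

Write h(u) = au^3 + bu^2 + cu + d. Substituting each data point gives a linear system:
  d = -5
  a + b + c + d = 8
  8a + 4b + 2c + d = 57
  343a + 49b + 7c + d = 1682
Solving the system yields a = 4, b = 6, c = 3, d = -5.
So h(u) = 4u^3 + 6u^2 + 3u - 5.
Then h(-1) = -6.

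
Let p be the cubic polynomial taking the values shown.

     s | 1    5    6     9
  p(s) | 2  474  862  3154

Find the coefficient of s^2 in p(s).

-6

Write p(s) = as^3 + bs^2 + cs + d. Substituting each data point gives a linear system:
  a + b + c + d = 2
  125a + 25b + 5c + d = 474
  216a + 36b + 6c + d = 862
  729a + 81b + 9c + d = 3154
Solving the system yields a = 5, b = -6, c = -1, d = 4.
So p(s) = 5s^3 - 6s^2 - s + 4.
The coefficient of s^2 is -6.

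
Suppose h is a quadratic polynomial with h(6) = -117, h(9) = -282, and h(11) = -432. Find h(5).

-78

Using the Lagrange interpolation formula with nodes 6, 9, 11:
  L_0(t) = (t - 9)(t - 11) / 15
  L_1(t) = (t - 6)(t - 11) / -6
  L_2(t) = (t - 6)(t - 9) / 10
Then h(t) = -117·L_0(t) - 282·L_1(t) - 432·L_2(t).
Expanding and collecting terms gives h(t) = -4t^2 + 5t - 3.
Evaluating at t = 5: h(5) = -78.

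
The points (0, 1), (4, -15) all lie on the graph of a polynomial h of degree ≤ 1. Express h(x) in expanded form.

Using the Lagrange interpolation formula with nodes 0, 4:
  L_0(x) = (x - 4) / -4
  L_1(x) = x / 4
Then h(x) = 1·L_0(x) - 15·L_1(x).
Expanding and collecting terms gives h(x) = -4x + 1.
Check: h(4) = -15. ✓

h(x) = -4x + 1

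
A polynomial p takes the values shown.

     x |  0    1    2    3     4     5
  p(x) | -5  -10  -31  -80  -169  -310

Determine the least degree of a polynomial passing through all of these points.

3

Forward differences of the values at x = 0, 1, 2, 3, 4, 5:
  p  : -5  -10  -31  -80  -169  -310
  Δ  : -5  -21  -49  -89  -141
  Δ^2: -16  -28  -40  -52
  Δ^3: -12  -12  -12
  Δ^4: 0  0
  Δ^5: 0
The third differences are constant (-12) and nonzero, while all higher differences vanish, so the minimal degree is 3.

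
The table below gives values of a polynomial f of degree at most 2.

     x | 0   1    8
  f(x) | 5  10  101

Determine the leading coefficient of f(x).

1

Write f(x) = ax^2 + bx + c. Substituting each data point gives a linear system:
  c = 5
  a + b + c = 10
  64a + 8b + c = 101
Solving the system yields a = 1, b = 4, c = 5.
So f(x) = x^2 + 4x + 5.
The leading coefficient is 1.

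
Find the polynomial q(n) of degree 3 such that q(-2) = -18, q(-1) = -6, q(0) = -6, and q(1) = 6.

q(n) = 4n^3 + 6n^2 + 2n - 6

Write q(n) = an^3 + bn^2 + cn + d. Substituting each data point gives a linear system:
  -8a + 4b - 2c + d = -18
  -a + b - c + d = -6
  d = -6
  a + b + c + d = 6
Solving the system yields a = 4, b = 6, c = 2, d = -6.
So q(n) = 4n³ + 6n² + 2n - 6.
Check: q(-2) = -18. ✓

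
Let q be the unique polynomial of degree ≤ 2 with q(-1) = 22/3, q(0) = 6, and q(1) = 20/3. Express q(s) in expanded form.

q(s) = s^2 - (1/3)s + 6

Using the Lagrange interpolation formula with nodes -1, 0, 1:
  L_0(s) = s(s - 1) / 2
  L_1(s) = (s + 1)(s - 1) / -1
  L_2(s) = (s + 1)s / 2
Then q(s) = 22/3·L_0(s) + 6·L_1(s) + 20/3·L_2(s).
Expanding and collecting terms gives q(s) = s² - (1/3)s + 6.
Check: q(1) = 20/3. ✓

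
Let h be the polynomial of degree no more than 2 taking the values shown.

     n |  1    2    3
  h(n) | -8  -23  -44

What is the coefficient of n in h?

-6

Write h(n) = an^2 + bn + c. Substituting each data point gives a linear system:
  a + b + c = -8
  4a + 2b + c = -23
  9a + 3b + c = -44
Solving the system yields a = -3, b = -6, c = 1.
So h(n) = -3n^2 - 6n + 1.
The coefficient of n is -6.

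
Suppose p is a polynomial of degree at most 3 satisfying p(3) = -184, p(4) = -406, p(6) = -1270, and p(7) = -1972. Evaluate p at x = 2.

Write p(x) = ax^3 + bx^2 + cx + d. Substituting each data point gives a linear system:
  27a + 9b + 3c + d = -184
  64a + 16b + 4c + d = -406
  216a + 36b + 6c + d = -1270
  343a + 49b + 7c + d = -1972
Solving the system yields a = -5, b = -5, c = -2, d = 2.
So p(x) = -5x^3 - 5x^2 - 2x + 2.
Then p(2) = -62.

-62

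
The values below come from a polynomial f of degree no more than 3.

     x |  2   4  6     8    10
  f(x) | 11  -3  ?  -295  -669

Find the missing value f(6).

On equispaced nodes a degree-3 polynomial has vanishing fourth forward difference, so
  f(2) - 4·f(4) + 6·f(6) - 4·f(8) + f(10) = 0.
Substituting the known values and solving for f(6):
  6·f(6) = -534
  f(6) = -89.

-89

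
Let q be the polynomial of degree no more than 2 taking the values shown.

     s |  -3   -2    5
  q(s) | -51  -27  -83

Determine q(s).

q(s) = -4s^2 + 4s - 3

Write q(s) = as^2 + bs + c. Substituting each data point gives a linear system:
  9a - 3b + c = -51
  4a - 2b + c = -27
  25a + 5b + c = -83
Solving the system yields a = -4, b = 4, c = -3.
So q(s) = -4s² + 4s - 3.
Check: q(-2) = -27. ✓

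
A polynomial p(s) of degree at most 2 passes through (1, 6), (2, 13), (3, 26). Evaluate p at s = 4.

45

Using the Lagrange interpolation formula with nodes 1, 2, 3:
  L_0(s) = (s - 2)(s - 3) / 2
  L_1(s) = (s - 1)(s - 3) / -1
  L_2(s) = (s - 1)(s - 2) / 2
Then p(s) = 6·L_0(s) + 13·L_1(s) + 26·L_2(s).
Expanding and collecting terms gives p(s) = 3s^2 - 2s + 5.
Evaluating at s = 4: p(4) = 45.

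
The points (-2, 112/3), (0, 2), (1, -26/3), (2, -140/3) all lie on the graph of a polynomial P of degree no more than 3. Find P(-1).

Write P(x) = ax^3 + bx^2 + cx + d. Substituting each data point gives a linear system:
  -8a + 4b - 2c + d = 112/3
  d = 2
  a + b + c + d = -26/3
  8a + 4b + 2c + d = -140/3
Solving the system yields a = -4, b = -5/3, c = -5, d = 2.
So P(x) = -4x^3 - (5/3)x^2 - 5x + 2.
Then P(-1) = 28/3.

28/3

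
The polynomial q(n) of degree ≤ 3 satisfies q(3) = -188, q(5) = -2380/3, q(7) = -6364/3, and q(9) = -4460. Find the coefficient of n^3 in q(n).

Write q(n) = an^3 + bn^2 + cn + d. Substituting each data point gives a linear system:
  27a + 9b + 3c + d = -188
  125a + 25b + 5c + d = -2380/3
  343a + 49b + 7c + d = -6364/3
  729a + 81b + 9c + d = -4460
Solving the system yields a = -6, b = -1/3, c = -6, d = -5.
So q(n) = -6n³ - (1/3)n² - 6n - 5.
The leading coefficient is -6.

-6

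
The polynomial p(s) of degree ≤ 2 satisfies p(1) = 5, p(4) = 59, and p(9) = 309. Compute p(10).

Write p(s) = as^2 + bs + c. Substituting each data point gives a linear system:
  a + b + c = 5
  16a + 4b + c = 59
  81a + 9b + c = 309
Solving the system yields a = 4, b = -2, c = 3.
So p(s) = 4s^2 - 2s + 3.
Then p(10) = 383.

383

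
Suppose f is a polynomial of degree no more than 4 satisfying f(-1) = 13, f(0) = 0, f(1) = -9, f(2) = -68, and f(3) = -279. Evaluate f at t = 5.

Write f(t) = at^4 + bt^3 + ct^2 + dt + e. Substituting each data point gives a linear system:
  a - b + c - d + e = 13
  e = 0
  a + b + c + d + e = -9
  16a + 8b + 4c + 2d + e = -68
  81a + 27b + 9c + 3d + e = -279
Solving the system yields a = -2, b = -5, c = 4, d = -6, e = 0.
So f(t) = -2t⁴ - 5t³ + 4t² - 6t.
Then f(5) = -1805.

-1805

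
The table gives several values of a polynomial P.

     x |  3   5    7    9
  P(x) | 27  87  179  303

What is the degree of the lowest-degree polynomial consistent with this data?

2

Forward differences of the values at x = 3, 5, 7, 9:
  P  : 27  87  179  303
  Δ  : 60  92  124
  Δ^2: 32  32
  Δ^3: 0
The second differences are constant (32) and nonzero, while all higher differences vanish, so the minimal degree is 2.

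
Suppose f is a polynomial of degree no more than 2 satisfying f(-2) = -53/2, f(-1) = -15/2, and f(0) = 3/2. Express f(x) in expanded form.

Write f(x) = ax^2 + bx + c. Substituting each data point gives a linear system:
  4a - 2b + c = -53/2
  a - b + c = -15/2
  c = 3/2
Solving the system yields a = -5, b = 4, c = 3/2.
So f(x) = -5x² + 4x + 3/2.
Check: f(0) = 3/2. ✓

f(x) = -5x^2 + 4x + 3/2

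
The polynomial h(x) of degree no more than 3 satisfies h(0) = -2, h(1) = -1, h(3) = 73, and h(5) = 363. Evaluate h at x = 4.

Using the Lagrange interpolation formula with nodes 0, 1, 3, 5:
  L_0(x) = (x - 1)(x - 3)(x - 5) / -15
  L_1(x) = x(x - 3)(x - 5) / 8
  L_2(x) = x(x - 1)(x - 5) / -12
  L_3(x) = x(x - 1)(x - 3) / 40
Then h(x) = -2·L_0(x) - 1·L_1(x) + 73·L_2(x) + 363·L_3(x).
Expanding and collecting terms gives h(x) = 3x^3 - 2x - 2.
Evaluating at x = 4: h(4) = 182.

182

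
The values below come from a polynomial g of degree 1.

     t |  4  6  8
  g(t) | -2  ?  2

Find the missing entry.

The 2 known points determine the degree-1 polynomial uniquely.
Write g(t) = at + b. Substituting each data point gives a linear system:
  4a + b = -2
  8a + b = 2
Solving the system yields a = 1, b = -6.
So g(t) = t - 6.
Then g(6) = 0.

0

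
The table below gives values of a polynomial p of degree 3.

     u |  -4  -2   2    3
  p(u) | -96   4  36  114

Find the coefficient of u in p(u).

-4

Write p(u) = au^3 + bu^2 + cu + d. Substituting each data point gives a linear system:
  -64a + 16b - 4c + d = -96
  -8a + 4b - 2c + d = 4
  8a + 4b + 2c + d = 36
  27a + 9b + 3c + d = 114
Solving the system yields a = 3, b = 5, c = -4, d = 0.
So p(u) = 3u³ + 5u² - 4u.
The coefficient of u is -4.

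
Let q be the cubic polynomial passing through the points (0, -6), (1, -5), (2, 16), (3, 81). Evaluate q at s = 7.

Write q(s) = as^3 + bs^2 + cs + d. Substituting each data point gives a linear system:
  d = -6
  a + b + c + d = -5
  8a + 4b + 2c + d = 16
  27a + 9b + 3c + d = 81
Solving the system yields a = 4, b = -2, c = -1, d = -6.
So q(s) = 4s³ - 2s² - s - 6.
Then q(7) = 1261.

1261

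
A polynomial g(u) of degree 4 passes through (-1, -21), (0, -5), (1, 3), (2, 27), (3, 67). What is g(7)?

-453

Using the Lagrange interpolation formula with nodes -1, 0, 1, 2, 3:
  L_0(u) = u(u - 1)(u - 2)(u - 3) / 24
  L_1(u) = (u + 1)(u - 1)(u - 2)(u - 3) / -6
  L_2(u) = (u + 1)u(u - 2)(u - 3) / 4
  L_3(u) = (u + 1)u(u - 1)(u - 3) / -6
  L_4(u) = (u + 1)u(u - 1)(u - 2) / 24
Then g(u) = -21·L_0(u) - 5·L_1(u) + 3·L_2(u) + 27·L_3(u) + 67·L_4(u).
Expanding and collecting terms gives g(u) = -u^4 + 6u^3 - 3u^2 + 6u - 5.
Evaluating at u = 7: g(7) = -453.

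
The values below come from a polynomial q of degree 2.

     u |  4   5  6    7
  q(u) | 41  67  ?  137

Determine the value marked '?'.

The 3 known points determine the degree-2 polynomial uniquely.
Write q(u) = au^2 + bu + c. Substituting each data point gives a linear system:
  16a + 4b + c = 41
  25a + 5b + c = 67
  49a + 7b + c = 137
Solving the system yields a = 3, b = -1, c = -3.
So q(u) = 3u² - u - 3.
Then q(6) = 99.

99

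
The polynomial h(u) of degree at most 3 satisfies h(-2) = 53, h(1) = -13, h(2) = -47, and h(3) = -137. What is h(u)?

Using the Lagrange interpolation formula with nodes -2, 1, 2, 3:
  L_0(u) = (u - 1)(u - 2)(u - 3) / -60
  L_1(u) = (u + 2)(u - 2)(u - 3) / 6
  L_2(u) = (u + 2)(u - 1)(u - 3) / -4
  L_3(u) = (u + 2)(u - 1)(u - 2) / 10
Then h(u) = 53·L_0(u) - 13·L_1(u) - 47·L_2(u) - 137·L_3(u).
Expanding and collecting terms gives h(u) = -5u^3 + 2u^2 - 5u - 5.
Check: h(3) = -137. ✓

h(u) = -5u^3 + 2u^2 - 5u - 5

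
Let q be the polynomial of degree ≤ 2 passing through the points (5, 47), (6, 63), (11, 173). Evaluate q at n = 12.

201

Using the Lagrange interpolation formula with nodes 5, 6, 11:
  L_0(n) = (n - 6)(n - 11) / 6
  L_1(n) = (n - 5)(n - 11) / -5
  L_2(n) = (n - 5)(n - 6) / 30
Then q(n) = 47·L_0(n) + 63·L_1(n) + 173·L_2(n).
Expanding and collecting terms gives q(n) = n^2 + 5n - 3.
Evaluating at n = 12: q(12) = 201.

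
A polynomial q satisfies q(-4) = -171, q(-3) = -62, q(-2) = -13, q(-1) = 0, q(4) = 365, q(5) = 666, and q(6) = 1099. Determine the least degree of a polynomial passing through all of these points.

Divided differences on the nodes -4, -3, -2, -1, 4, 5, 6:
  order 0: -171  -62  -13  0  365  666  1099
  order 1: 109  49  13  73  301  433
  order 2: -30  -18  10  38  66
  order 3: 4  4  4  4
  order 4: 0  0  0
  order 5: 0  0
  order 6: 0
The order-3 divided differences are all 4 (nonzero) and every higher order vanishes, so the data lies on a polynomial of degree exactly 3.

3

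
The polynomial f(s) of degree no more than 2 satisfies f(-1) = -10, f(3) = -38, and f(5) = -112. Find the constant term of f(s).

-2

Write f(s) = as^2 + bs + c. Substituting each data point gives a linear system:
  a - b + c = -10
  9a + 3b + c = -38
  25a + 5b + c = -112
Solving the system yields a = -5, b = 3, c = -2.
So f(s) = -5s² + 3s - 2.
The constant term is -2.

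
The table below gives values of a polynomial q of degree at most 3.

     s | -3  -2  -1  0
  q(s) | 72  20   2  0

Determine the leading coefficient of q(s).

-3

Write q(s) = as^3 + bs^2 + cs + d. Substituting each data point gives a linear system:
  -27a + 9b - 3c + d = 72
  -8a + 4b - 2c + d = 20
  -a + b - c + d = 2
  d = 0
Solving the system yields a = -3, b = -1, c = 0, d = 0.
So q(s) = -3s^3 - s^2.
The leading coefficient is -3.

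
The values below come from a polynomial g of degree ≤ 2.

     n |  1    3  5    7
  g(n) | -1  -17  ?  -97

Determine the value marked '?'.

The 3 known points determine the degree-2 polynomial uniquely.
Write g(n) = an^2 + bn + c. Substituting each data point gives a linear system:
  a + b + c = -1
  9a + 3b + c = -17
  49a + 7b + c = -97
Solving the system yields a = -2, b = 0, c = 1.
So g(n) = -2n^2 + 1.
Then g(5) = -49.

-49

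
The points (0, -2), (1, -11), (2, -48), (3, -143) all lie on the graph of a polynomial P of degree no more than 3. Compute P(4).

Forward differences of the values at s = 0, 1, 2, 3:
  P  : -2  -11  -48  -143
  Δ  : -9  -37  -95
  Δ^2: -28  -58
  Δ^3: -30
The third differences are constant, confirming degree 3.
Interpolating (Newton forward form) and evaluating at s = 4 gives P(4) = -326.

-326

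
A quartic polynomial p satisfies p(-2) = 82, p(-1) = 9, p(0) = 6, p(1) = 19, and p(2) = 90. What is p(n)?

Using the Lagrange interpolation formula with nodes -2, -1, 0, 1, 2:
  L_0(n) = (n + 1)n(n - 1)(n - 2) / 24
  L_1(n) = (n + 2)n(n - 1)(n - 2) / -6
  L_2(n) = (n + 2)(n + 1)(n - 1)(n - 2) / 4
  L_3(n) = (n + 2)(n + 1)n(n - 2) / -6
  L_4(n) = (n + 2)(n + 1)n(n - 1) / 24
Then p(n) = 82·L_0(n) + 9·L_1(n) + 6·L_2(n) + 19·L_3(n) + 90·L_4(n).
Expanding and collecting terms gives p(n) = 4n^4 - n^3 + 4n^2 + 6n + 6.
Check: p(0) = 6. ✓

p(n) = 4n^4 - n^3 + 4n^2 + 6n + 6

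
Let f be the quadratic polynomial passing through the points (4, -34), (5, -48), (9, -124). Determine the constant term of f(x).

Write f(x) = ax^2 + bx + c. Substituting each data point gives a linear system:
  16a + 4b + c = -34
  25a + 5b + c = -48
  81a + 9b + c = -124
Solving the system yields a = -1, b = -5, c = 2.
So f(x) = -x² - 5x + 2.
The constant term is 2.

2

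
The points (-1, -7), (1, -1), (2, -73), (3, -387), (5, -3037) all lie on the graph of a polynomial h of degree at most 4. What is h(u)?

Write h(u) = au^4 + bu^3 + cu^2 + du + e. Substituting each data point gives a linear system:
  a - b + c - d + e = -7
  a + b + c + d + e = -1
  16a + 8b + 4c + 2d + e = -73
  81a + 27b + 9c + 3d + e = -387
  625a + 125b + 25c + 5d + e = -3037
Solving the system yields a = -5, b = 1, c = -2, d = 2, e = 3.
So h(u) = -5u^4 + u^3 - 2u^2 + 2u + 3.
Check: h(3) = -387. ✓

h(u) = -5u^4 + u^3 - 2u^2 + 2u + 3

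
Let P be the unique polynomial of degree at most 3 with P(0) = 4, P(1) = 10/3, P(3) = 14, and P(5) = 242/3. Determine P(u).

Using the Lagrange interpolation formula with nodes 0, 1, 3, 5:
  L_0(u) = (u - 1)(u - 3)(u - 5) / -15
  L_1(u) = u(u - 3)(u - 5) / 8
  L_2(u) = u(u - 1)(u - 5) / -12
  L_3(u) = u(u - 1)(u - 3) / 40
Then P(u) = 4·L_0(u) + 10/3·L_1(u) + 14·L_2(u) + 242/3·L_3(u).
Expanding and collecting terms gives P(u) = u^3 - 2u^2 + (1/3)u + 4.
Check: P(3) = 14. ✓

P(u) = u^3 - 2u^2 + (1/3)u + 4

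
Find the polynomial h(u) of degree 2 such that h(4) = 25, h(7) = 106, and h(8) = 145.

Using the Lagrange interpolation formula with nodes 4, 7, 8:
  L_0(u) = (u - 7)(u - 8) / 12
  L_1(u) = (u - 4)(u - 8) / -3
  L_2(u) = (u - 4)(u - 7) / 4
Then h(u) = 25·L_0(u) + 106·L_1(u) + 145·L_2(u).
Expanding and collecting terms gives h(u) = 3u² - 6u + 1.
Check: h(7) = 106. ✓

h(u) = 3u^2 - 6u + 1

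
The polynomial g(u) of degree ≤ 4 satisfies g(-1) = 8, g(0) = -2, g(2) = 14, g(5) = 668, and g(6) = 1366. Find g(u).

Write g(u) = au^4 + bu^3 + cu^2 + du + e. Substituting each data point gives a linear system:
  a - b + c - d + e = 8
  e = -2
  16a + 8b + 4c + 2d + e = 14
  625a + 125b + 25c + 5d + e = 668
  1296a + 216b + 36c + 6d + e = 1366
Solving the system yields a = 1, b = 0, c = 3, d = -6, e = -2.
So g(u) = u^4 + 3u^2 - 6u - 2.
Check: g(5) = 668. ✓

g(u) = u^4 + 3u^2 - 6u - 2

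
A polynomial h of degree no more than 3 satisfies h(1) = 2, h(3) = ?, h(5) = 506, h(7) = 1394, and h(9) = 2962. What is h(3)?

The 4 known points determine the degree-3 polynomial uniquely.
Write h(t) = at^3 + bt^2 + ct + d. Substituting each data point gives a linear system:
  a + b + c + d = 2
  125a + 25b + 5c + d = 506
  343a + 49b + 7c + d = 1394
  729a + 81b + 9c + d = 2962
Solving the system yields a = 4, b = 1, c = -4, d = 1.
So h(t) = 4t^3 + t^2 - 4t + 1.
Then h(3) = 106.

106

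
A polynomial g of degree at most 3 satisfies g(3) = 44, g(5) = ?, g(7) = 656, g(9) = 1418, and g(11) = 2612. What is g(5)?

The 4 known points determine the degree-3 polynomial uniquely.
Write g(s) = as^3 + bs^2 + cs + d. Substituting each data point gives a linear system:
  27a + 9b + 3c + d = 44
  343a + 49b + 7c + d = 656
  729a + 81b + 9c + d = 1418
  1331a + 121b + 11c + d = 2612
Solving the system yields a = 2, b = 0, c = -5, d = 5.
So g(s) = 2s³ - 5s + 5.
Then g(5) = 230.

230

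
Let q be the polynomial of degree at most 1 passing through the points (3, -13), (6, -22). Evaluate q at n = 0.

-4

Using the Lagrange interpolation formula with nodes 3, 6:
  L_0(n) = (n - 6) / -3
  L_1(n) = (n - 3) / 3
Then q(n) = -13·L_0(n) - 22·L_1(n).
Expanding and collecting terms gives q(n) = -3n - 4.
Evaluating at n = 0: q(0) = -4.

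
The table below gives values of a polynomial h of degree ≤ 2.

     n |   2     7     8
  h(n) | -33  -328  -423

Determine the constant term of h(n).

1

Write h(n) = an^2 + bn + c. Substituting each data point gives a linear system:
  4a + 2b + c = -33
  49a + 7b + c = -328
  64a + 8b + c = -423
Solving the system yields a = -6, b = -5, c = 1.
So h(n) = -6n^2 - 5n + 1.
The constant term is 1.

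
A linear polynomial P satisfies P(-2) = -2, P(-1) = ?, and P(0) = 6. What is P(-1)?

The 2 known points determine the degree-1 polynomial uniquely.
Write P(t) = at + b. Substituting each data point gives a linear system:
  -2a + b = -2
  b = 6
Solving the system yields a = 4, b = 6.
So P(t) = 4t + 6.
Then P(-1) = 2.

2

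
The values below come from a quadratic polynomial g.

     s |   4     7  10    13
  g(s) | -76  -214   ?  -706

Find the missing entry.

-424

The 3 known points determine the degree-2 polynomial uniquely.
Write g(s) = as^2 + bs + c. Substituting each data point gives a linear system:
  16a + 4b + c = -76
  49a + 7b + c = -214
  169a + 13b + c = -706
Solving the system yields a = -4, b = -2, c = -4.
So g(s) = -4s^2 - 2s - 4.
Then g(10) = -424.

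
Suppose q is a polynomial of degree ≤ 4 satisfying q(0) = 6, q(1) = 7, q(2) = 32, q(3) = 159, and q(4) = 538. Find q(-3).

447

Write q(t) = at^4 + bt^3 + ct^2 + dt + e. Substituting each data point gives a linear system:
  e = 6
  a + b + c + d + e = 7
  16a + 8b + 4c + 2d + e = 32
  81a + 27b + 9c + 3d + e = 159
  256a + 64b + 16c + 4d + e = 538
Solving the system yields a = 3, b = -5, c = 6, d = -3, e = 6.
So q(t) = 3t^4 - 5t^3 + 6t^2 - 3t + 6.
Then q(-3) = 447.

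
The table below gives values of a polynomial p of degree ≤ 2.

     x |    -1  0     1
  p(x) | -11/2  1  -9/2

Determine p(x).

p(x) = -6x^2 + (1/2)x + 1

Using the Lagrange interpolation formula with nodes -1, 0, 1:
  L_0(x) = x(x - 1) / 2
  L_1(x) = (x + 1)(x - 1) / -1
  L_2(x) = (x + 1)x / 2
Then p(x) = -11/2·L_0(x) + 1·L_1(x) - 9/2·L_2(x).
Expanding and collecting terms gives p(x) = -6x^2 + (1/2)x + 1.
Check: p(-1) = -11/2. ✓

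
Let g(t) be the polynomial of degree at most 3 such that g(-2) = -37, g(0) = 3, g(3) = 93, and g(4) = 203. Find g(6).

651

Write g(t) = at^3 + bt^2 + ct + d. Substituting each data point gives a linear system:
  -8a + 4b - 2c + d = -37
  d = 3
  27a + 9b + 3c + d = 93
  64a + 16b + 4c + d = 203
Solving the system yields a = 3, b = -1, c = 6, d = 3.
So g(t) = 3t³ - t² + 6t + 3.
Then g(6) = 651.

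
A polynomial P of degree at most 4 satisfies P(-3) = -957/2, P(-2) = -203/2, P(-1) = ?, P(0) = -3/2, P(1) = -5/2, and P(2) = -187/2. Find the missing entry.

On equispaced nodes a degree-4 polynomial has vanishing fifth forward difference, so
  - P(-3) + 5·P(-2) - 10·P(-1) + 10·P(0) - 5·P(1) + P(2) = 0.
Substituting the known values and solving for P(-1):
  -10·P(-1) = 125
  P(-1) = -25/2.

-25/2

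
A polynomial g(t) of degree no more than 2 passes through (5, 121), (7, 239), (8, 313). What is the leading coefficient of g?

Write g(t) = at^2 + bt + c. Substituting each data point gives a linear system:
  25a + 5b + c = 121
  49a + 7b + c = 239
  64a + 8b + c = 313
Solving the system yields a = 5, b = -1, c = 1.
So g(t) = 5t^2 - t + 1.
The leading coefficient is 5.

5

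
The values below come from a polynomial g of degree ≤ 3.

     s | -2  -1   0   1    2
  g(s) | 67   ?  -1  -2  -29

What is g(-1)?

10

On equispaced nodes a degree-3 polynomial has vanishing fourth forward difference, so
  g(-2) - 4·g(-1) + 6·g(0) - 4·g(1) + g(2) = 0.
Substituting the known values and solving for g(-1):
  -4·g(-1) = -40
  g(-1) = 10.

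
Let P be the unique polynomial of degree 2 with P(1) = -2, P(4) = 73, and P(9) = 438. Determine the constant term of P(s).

-3

Write P(s) = as^2 + bs + c. Substituting each data point gives a linear system:
  a + b + c = -2
  16a + 4b + c = 73
  81a + 9b + c = 438
Solving the system yields a = 6, b = -5, c = -3.
So P(s) = 6s^2 - 5s - 3.
The constant term is -3.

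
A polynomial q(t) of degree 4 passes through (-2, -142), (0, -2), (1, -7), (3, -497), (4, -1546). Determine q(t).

Write q(t) = at^4 + bt^3 + ct^2 + dt + e. Substituting each data point gives a linear system:
  16a - 8b + 4c - 2d + e = -142
  e = -2
  a + b + c + d + e = -7
  81a + 27b + 9c + 3d + e = -497
  256a + 64b + 16c + 4d + e = -1546
Solving the system yields a = -6, b = 1, c = -6, d = 6, e = -2.
So q(t) = -6t^4 + t^3 - 6t^2 + 6t - 2.
Check: q(1) = -7. ✓

q(t) = -6t^4 + t^3 - 6t^2 + 6t - 2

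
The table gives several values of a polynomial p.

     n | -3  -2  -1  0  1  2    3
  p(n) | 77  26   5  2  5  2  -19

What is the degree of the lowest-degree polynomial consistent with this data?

3

Forward differences of the values at n = -3, -2, -1, 0, 1, 2, 3:
  p  : 77  26  5  2  5  2  -19
  Δ  : -51  -21  -3  3  -3  -21
  Δ^2: 30  18  6  -6  -18
  Δ^3: -12  -12  -12  -12
  Δ^4: 0  0  0
  Δ^5: 0  0
  Δ^6: 0
The third differences are constant (-12) and nonzero, while all higher differences vanish, so the minimal degree is 3.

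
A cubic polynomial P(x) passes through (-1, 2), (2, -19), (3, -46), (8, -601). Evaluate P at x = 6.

Write P(x) = ax^3 + bx^2 + cx + d. Substituting each data point gives a linear system:
  -a + b - c + d = 2
  8a + 4b + 2c + d = -19
  27a + 9b + 3c + d = -46
  512a + 64b + 8c + d = -601
Solving the system yields a = -1, b = -1, c = -3, d = -1.
So P(x) = -x^3 - x^2 - 3x - 1.
Then P(6) = -271.

-271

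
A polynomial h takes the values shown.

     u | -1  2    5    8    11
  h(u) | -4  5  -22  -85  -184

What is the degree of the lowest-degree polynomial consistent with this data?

Forward differences of the values at u = -1, 2, 5, 8, 11:
  h  : -4  5  -22  -85  -184
  Δ  : 9  -27  -63  -99
  Δ^2: -36  -36  -36
  Δ^3: 0  0
  Δ^4: 0
The second differences are constant (-36) and nonzero, while all higher differences vanish, so the minimal degree is 2.

2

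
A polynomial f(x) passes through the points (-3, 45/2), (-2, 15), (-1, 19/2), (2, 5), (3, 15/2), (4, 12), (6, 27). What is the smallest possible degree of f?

2

Divided differences on the nodes -3, -2, -1, 2, 3, 4, 6:
  order 0: 45/2  15  19/2  5  15/2  12  27
  order 1: -15/2  -11/2  -3/2  5/2  9/2  15/2
  order 2: 1  1  1  1  1
  order 3: 0  0  0  0
  order 4: 0  0  0
  order 5: 0  0
  order 6: 0
The order-2 divided differences are all 1 (nonzero) and every higher order vanishes, so the data lies on a polynomial of degree exactly 2.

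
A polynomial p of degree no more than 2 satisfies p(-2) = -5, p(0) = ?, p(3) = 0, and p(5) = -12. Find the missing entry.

3

The 3 known points determine the degree-2 polynomial uniquely.
Write p(n) = an^2 + bn + c. Substituting each data point gives a linear system:
  4a - 2b + c = -5
  9a + 3b + c = 0
  25a + 5b + c = -12
Solving the system yields a = -1, b = 2, c = 3.
So p(n) = -n^2 + 2n + 3.
Then p(0) = 3.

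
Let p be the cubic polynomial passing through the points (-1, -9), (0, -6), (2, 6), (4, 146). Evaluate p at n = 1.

-7

Using the Lagrange interpolation formula with nodes -1, 0, 2, 4:
  L_0(n) = n(n - 2)(n - 4) / -15
  L_1(n) = (n + 1)(n - 2)(n - 4) / 8
  L_2(n) = (n + 1)n(n - 4) / -12
  L_3(n) = (n + 1)n(n - 2) / 40
Then p(n) = -9·L_0(n) - 6·L_1(n) + 6·L_2(n) + 146·L_3(n).
Expanding and collecting terms gives p(n) = 3n^3 - 2n^2 - 2n - 6.
Evaluating at n = 1: p(1) = -7.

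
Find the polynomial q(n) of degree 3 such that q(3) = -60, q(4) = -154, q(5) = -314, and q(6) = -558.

q(n) = -3n^3 + 3n^2 - 4n + 6

Write q(n) = an^3 + bn^2 + cn + d. Substituting each data point gives a linear system:
  27a + 9b + 3c + d = -60
  64a + 16b + 4c + d = -154
  125a + 25b + 5c + d = -314
  216a + 36b + 6c + d = -558
Solving the system yields a = -3, b = 3, c = -4, d = 6.
So q(n) = -3n³ + 3n² - 4n + 6.
Check: q(4) = -154. ✓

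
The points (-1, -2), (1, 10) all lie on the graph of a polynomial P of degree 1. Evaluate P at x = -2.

-8

Using the Lagrange interpolation formula with nodes -1, 1:
  L_0(x) = (x - 1) / -2
  L_1(x) = (x + 1) / 2
Then P(x) = -2·L_0(x) + 10·L_1(x).
Expanding and collecting terms gives P(x) = 6x + 4.
Evaluating at x = -2: P(-2) = -8.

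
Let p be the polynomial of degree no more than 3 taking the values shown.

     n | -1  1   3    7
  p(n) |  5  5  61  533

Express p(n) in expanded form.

Using the Lagrange interpolation formula with nodes -1, 1, 3, 7:
  L_0(n) = (n - 1)(n - 3)(n - 7) / -64
  L_1(n) = (n + 1)(n - 3)(n - 7) / 24
  L_2(n) = (n + 1)(n - 1)(n - 7) / -32
  L_3(n) = (n + 1)(n - 1)(n - 3) / 192
Then p(n) = 5·L_0(n) + 5·L_1(n) + 61·L_2(n) + 533·L_3(n).
Expanding and collecting terms gives p(n) = n³ + 4n² - n + 1.
Check: p(7) = 533. ✓

p(n) = n^3 + 4n^2 - n + 1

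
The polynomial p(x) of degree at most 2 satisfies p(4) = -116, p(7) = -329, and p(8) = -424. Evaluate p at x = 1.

Write p(x) = ax^2 + bx + c. Substituting each data point gives a linear system:
  16a + 4b + c = -116
  49a + 7b + c = -329
  64a + 8b + c = -424
Solving the system yields a = -6, b = -5, c = 0.
So p(x) = -6x² - 5x.
Then p(1) = -11.

-11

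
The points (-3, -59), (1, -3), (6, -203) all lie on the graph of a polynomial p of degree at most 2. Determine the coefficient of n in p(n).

Write p(n) = an^2 + bn + c. Substituting each data point gives a linear system:
  9a - 3b + c = -59
  a + b + c = -3
  36a + 6b + c = -203
Solving the system yields a = -6, b = 2, c = 1.
So p(n) = -6n^2 + 2n + 1.
The coefficient of n is 2.

2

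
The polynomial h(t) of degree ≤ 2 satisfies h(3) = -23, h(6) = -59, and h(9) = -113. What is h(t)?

Write h(t) = at^2 + bt + c. Substituting each data point gives a linear system:
  9a + 3b + c = -23
  36a + 6b + c = -59
  81a + 9b + c = -113
Solving the system yields a = -1, b = -3, c = -5.
So h(t) = -t² - 3t - 5.
Check: h(9) = -113. ✓

h(t) = -t^2 - 3t - 5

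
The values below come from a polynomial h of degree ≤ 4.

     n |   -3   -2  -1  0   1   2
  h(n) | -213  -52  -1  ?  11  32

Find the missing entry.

On equispaced nodes a degree-4 polynomial has vanishing fifth forward difference, so
  - h(-3) + 5·h(-2) - 10·h(-1) + 10·h(0) - 5·h(1) + h(2) = 0.
Substituting the known values and solving for h(0):
  10·h(0) = 60
  h(0) = 6.

6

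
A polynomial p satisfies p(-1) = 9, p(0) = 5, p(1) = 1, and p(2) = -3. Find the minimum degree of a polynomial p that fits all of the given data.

Forward differences of the values at n = -1, 0, 1, 2:
  p  : 9  5  1  -3
  Δ  : -4  -4  -4
  Δ^2: 0  0
  Δ^3: 0
The first differences are constant (-4) and nonzero, while all higher differences vanish, so the minimal degree is 1.

1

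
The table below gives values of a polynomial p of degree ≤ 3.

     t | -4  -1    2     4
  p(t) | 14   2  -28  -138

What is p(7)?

Write p(t) = at^3 + bt^2 + ct + d. Substituting each data point gives a linear system:
  -64a + 16b - 4c + d = 14
  -a + b - c + d = 2
  8a + 4b + 2c + d = -28
  64a + 16b + 4c + d = -138
Solving the system yields a = -1, b = -4, c = -3, d = 2.
So p(t) = -t³ - 4t² - 3t + 2.
Then p(7) = -558.

-558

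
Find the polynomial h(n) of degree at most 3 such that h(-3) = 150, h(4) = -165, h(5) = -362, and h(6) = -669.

h(n) = -4n^3 + 5n^2 + 2n + 3

Using the Lagrange interpolation formula with nodes -3, 4, 5, 6:
  L_0(n) = (n - 4)(n - 5)(n - 6) / -504
  L_1(n) = (n + 3)(n - 5)(n - 6) / 14
  L_2(n) = (n + 3)(n - 4)(n - 6) / -8
  L_3(n) = (n + 3)(n - 4)(n - 5) / 18
Then h(n) = 150·L_0(n) - 165·L_1(n) - 362·L_2(n) - 669·L_3(n).
Expanding and collecting terms gives h(n) = -4n^3 + 5n^2 + 2n + 3.
Check: h(4) = -165. ✓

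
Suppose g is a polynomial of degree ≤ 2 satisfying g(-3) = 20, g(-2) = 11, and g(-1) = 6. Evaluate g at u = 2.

15

Forward differences of the values at u = -3, -2, -1:
  g  : 20  11  6
  Δ  : -9  -5
  Δ^2: 4
The second differences are constant, confirming degree 2.
Interpolating (Newton forward form) and evaluating at u = 2 gives g(2) = 15.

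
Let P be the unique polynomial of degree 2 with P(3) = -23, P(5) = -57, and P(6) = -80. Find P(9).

-173

Write P(u) = au^2 + bu + c. Substituting each data point gives a linear system:
  9a + 3b + c = -23
  25a + 5b + c = -57
  36a + 6b + c = -80
Solving the system yields a = -2, b = -1, c = -2.
So P(u) = -2u^2 - u - 2.
Then P(9) = -173.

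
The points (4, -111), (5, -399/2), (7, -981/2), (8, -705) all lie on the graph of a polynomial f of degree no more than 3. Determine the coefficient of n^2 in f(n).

-3

Write f(n) = an^3 + bn^2 + cn + d. Substituting each data point gives a linear system:
  64a + 16b + 4c + d = -111
  125a + 25b + 5c + d = -399/2
  343a + 49b + 7c + d = -981/2
  512a + 64b + 8c + d = -705
Solving the system yields a = -1, b = -3, c = -1/2, d = 3.
So f(n) = -n³ - 3n² - (1/2)n + 3.
The coefficient of n^2 is -3.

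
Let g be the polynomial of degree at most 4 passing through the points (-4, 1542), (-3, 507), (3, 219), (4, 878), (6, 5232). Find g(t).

g(t) = 5t^4 - 5t^3 - 4t^2 - 3t - 6

Using the Lagrange interpolation formula with nodes -4, -3, 3, 4, 6:
  L_0(t) = (t + 3)(t - 3)(t - 4)(t - 6) / 560
  L_1(t) = (t + 4)(t - 3)(t - 4)(t - 6) / -378
  L_2(t) = (t + 4)(t + 3)(t - 4)(t - 6) / 126
  L_3(t) = (t + 4)(t + 3)(t - 3)(t - 6) / -112
  L_4(t) = (t + 4)(t + 3)(t - 3)(t - 4) / 540
Then g(t) = 1542·L_0(t) + 507·L_1(t) + 219·L_2(t) + 878·L_3(t) + 5232·L_4(t).
Expanding and collecting terms gives g(t) = 5t^4 - 5t^3 - 4t^2 - 3t - 6.
Check: g(4) = 878. ✓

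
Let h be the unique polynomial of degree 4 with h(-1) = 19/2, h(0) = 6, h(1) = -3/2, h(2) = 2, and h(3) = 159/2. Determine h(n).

Write h(n) = an^4 + bn^3 + cn^2 + dn + e. Substituting each data point gives a linear system:
  a - b + c - d + e = 19/2
  e = 6
  a + b + c + d + e = -3/2
  16a + 8b + 4c + 2d + e = 2
  81a + 27b + 9c + 3d + e = 159/2
Solving the system yields a = 2, b = -3/2, c = -4, d = -4, e = 6.
So h(n) = 2n^4 - (3/2)n^3 - 4n^2 - 4n + 6.
Check: h(2) = 2. ✓

h(n) = 2n^4 - (3/2)n^3 - 4n^2 - 4n + 6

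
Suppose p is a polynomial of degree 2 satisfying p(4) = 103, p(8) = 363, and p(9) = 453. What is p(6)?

213

Using the Lagrange interpolation formula with nodes 4, 8, 9:
  L_0(x) = (x - 8)(x - 9) / 20
  L_1(x) = (x - 4)(x - 9) / -4
  L_2(x) = (x - 4)(x - 8) / 5
Then p(x) = 103·L_0(x) + 363·L_1(x) + 453·L_2(x).
Expanding and collecting terms gives p(x) = 5x^2 + 5x + 3.
Evaluating at x = 6: p(6) = 213.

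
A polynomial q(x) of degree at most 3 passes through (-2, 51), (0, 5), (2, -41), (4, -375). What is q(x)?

q(x) = -6x^3 + x + 5

Using the Lagrange interpolation formula with nodes -2, 0, 2, 4:
  L_0(x) = x(x - 2)(x - 4) / -48
  L_1(x) = (x + 2)(x - 2)(x - 4) / 16
  L_2(x) = (x + 2)x(x - 4) / -16
  L_3(x) = (x + 2)x(x - 2) / 48
Then q(x) = 51·L_0(x) + 5·L_1(x) - 41·L_2(x) - 375·L_3(x).
Expanding and collecting terms gives q(x) = -6x^3 + x + 5.
Check: q(2) = -41. ✓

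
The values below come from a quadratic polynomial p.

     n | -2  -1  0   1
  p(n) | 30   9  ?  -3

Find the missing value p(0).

-2

On equispaced nodes a degree-2 polynomial has vanishing third forward difference, so
  - p(-2) + 3·p(-1) - 3·p(0) + p(1) = 0.
Substituting the known values and solving for p(0):
  -3·p(0) = 6
  p(0) = -2.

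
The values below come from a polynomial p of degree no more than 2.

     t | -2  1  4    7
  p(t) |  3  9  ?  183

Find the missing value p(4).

69

The 3 known points determine the degree-2 polynomial uniquely.
Write p(t) = at^2 + bt + c. Substituting each data point gives a linear system:
  4a - 2b + c = 3
  a + b + c = 9
  49a + 7b + c = 183
Solving the system yields a = 3, b = 5, c = 1.
So p(t) = 3t^2 + 5t + 1.
Then p(4) = 69.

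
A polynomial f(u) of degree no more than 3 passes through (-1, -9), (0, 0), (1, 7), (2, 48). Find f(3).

159

Forward differences of the values at u = -1, 0, 1, 2:
  f  : -9  0  7  48
  Δ  : 9  7  41
  Δ^2: -2  34
  Δ^3: 36
The third differences are constant, confirming degree 3.
Interpolating (Newton forward form) and evaluating at u = 3 gives f(3) = 159.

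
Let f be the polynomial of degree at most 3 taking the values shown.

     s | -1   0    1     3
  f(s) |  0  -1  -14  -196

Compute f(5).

Using the Lagrange interpolation formula with nodes -1, 0, 1, 3:
  L_0(s) = s(s - 1)(s - 3) / -8
  L_1(s) = (s + 1)(s - 1)(s - 3) / 3
  L_2(s) = (s + 1)s(s - 3) / -4
  L_3(s) = (s + 1)s(s - 1) / 24
Then f(s) = 0·L_0(s) - 1·L_1(s) - 14·L_2(s) - 196·L_3(s).
Expanding and collecting terms gives f(s) = -5s^3 - 6s^2 - 2s - 1.
Evaluating at s = 5: f(5) = -786.

-786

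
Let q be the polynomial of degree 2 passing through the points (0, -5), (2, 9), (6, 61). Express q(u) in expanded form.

Write q(u) = au^2 + bu + c. Substituting each data point gives a linear system:
  c = -5
  4a + 2b + c = 9
  36a + 6b + c = 61
Solving the system yields a = 1, b = 5, c = -5.
So q(u) = u² + 5u - 5.
Check: q(2) = 9. ✓

q(u) = u^2 + 5u - 5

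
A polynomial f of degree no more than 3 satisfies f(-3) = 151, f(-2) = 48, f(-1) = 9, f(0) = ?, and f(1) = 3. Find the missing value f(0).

4

The 4 known points determine the degree-3 polynomial uniquely.
Write f(t) = at^3 + bt^2 + ct + d. Substituting each data point gives a linear system:
  -27a + 9b - 3c + d = 151
  -8a + 4b - 2c + d = 48
  -a + b - c + d = 9
  a + b + c + d = 3
Solving the system yields a = -5, b = 2, c = 2, d = 4.
So f(t) = -5t^3 + 2t^2 + 2t + 4.
Then f(0) = 4.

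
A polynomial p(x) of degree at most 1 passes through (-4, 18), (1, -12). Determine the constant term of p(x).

Write p(x) = ax + b. Substituting each data point gives a linear system:
  -4a + b = 18
  a + b = -12
Solving the system yields a = -6, b = -6.
So p(x) = -6x - 6.
The constant term is -6.

-6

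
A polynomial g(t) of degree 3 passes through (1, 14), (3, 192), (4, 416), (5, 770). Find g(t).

Write g(t) = at^3 + bt^2 + ct + d. Substituting each data point gives a linear system:
  a + b + c + d = 14
  27a + 9b + 3c + d = 192
  64a + 16b + 4c + d = 416
  125a + 25b + 5c + d = 770
Solving the system yields a = 5, b = 5, c = 4, d = 0.
So g(t) = 5t³ + 5t² + 4t.
Check: g(5) = 770. ✓

g(t) = 5t^3 + 5t^2 + 4t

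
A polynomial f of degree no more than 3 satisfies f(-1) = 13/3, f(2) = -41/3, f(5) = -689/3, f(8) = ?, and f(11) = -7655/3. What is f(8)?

The 4 known points determine the degree-3 polynomial uniquely.
Write f(n) = an^3 + bn^2 + cn + d. Substituting each data point gives a linear system:
  -a + b - c + d = 13/3
  8a + 4b + 2c + d = -41/3
  125a + 25b + 5c + d = -689/3
  1331a + 121b + 11c + d = -7655/3
Solving the system yields a = -2, b = 1, c = -1, d = 1/3.
So f(n) = -2n³ + n² - n + 1/3.
Then f(8) = -2903/3.

-2903/3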